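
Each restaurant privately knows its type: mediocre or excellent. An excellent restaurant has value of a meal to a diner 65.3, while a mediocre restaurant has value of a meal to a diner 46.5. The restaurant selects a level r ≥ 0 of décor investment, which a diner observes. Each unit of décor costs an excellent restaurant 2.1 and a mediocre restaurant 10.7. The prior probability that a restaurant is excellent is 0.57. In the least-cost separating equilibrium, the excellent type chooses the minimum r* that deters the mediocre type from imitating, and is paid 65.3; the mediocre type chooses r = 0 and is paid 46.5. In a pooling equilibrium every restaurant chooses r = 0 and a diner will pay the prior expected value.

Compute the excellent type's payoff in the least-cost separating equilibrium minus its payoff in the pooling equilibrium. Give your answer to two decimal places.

4.39

Least-cost separating signal: r* solves 46.5 = 65.3 − 10.7·r*, so r* = (65.3 − 46.5)/10.7 ≈ 1.7570.
Excellent type's separating payoff: 65.3 − 2.1 × r* = 65.3 − 2.1 × (65.3 − 46.5)/10.7 = 65.3 − 39.48/10.7 ≈ 61.6103.
Pooling payoff: 0.57 × 65.3 + 0.43 × 46.5 = 57.216.
Difference: 61.6103 − 57.216 = 4.3943, i.e. 4.39 to two decimal places.
The excellent type prefers to separate.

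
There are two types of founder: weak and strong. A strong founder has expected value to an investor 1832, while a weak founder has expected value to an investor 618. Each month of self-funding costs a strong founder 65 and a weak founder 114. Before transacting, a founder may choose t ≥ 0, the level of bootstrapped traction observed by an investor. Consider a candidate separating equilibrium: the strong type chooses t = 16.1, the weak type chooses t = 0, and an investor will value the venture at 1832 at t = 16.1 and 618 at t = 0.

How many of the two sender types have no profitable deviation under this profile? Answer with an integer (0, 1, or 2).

Weak type: stay at 0 → 618; mimic → 1832 − 114 × 16.1 = -3.4. IC holds (618 ≥ -3.4).
Strong type: signal → 1832 − 65 × 16.1 = 785.5; deviate to 0 → 618. IC holds (785.5 ≥ 618).
2 of 2 constraints hold, so this is a separating equilibrium.

2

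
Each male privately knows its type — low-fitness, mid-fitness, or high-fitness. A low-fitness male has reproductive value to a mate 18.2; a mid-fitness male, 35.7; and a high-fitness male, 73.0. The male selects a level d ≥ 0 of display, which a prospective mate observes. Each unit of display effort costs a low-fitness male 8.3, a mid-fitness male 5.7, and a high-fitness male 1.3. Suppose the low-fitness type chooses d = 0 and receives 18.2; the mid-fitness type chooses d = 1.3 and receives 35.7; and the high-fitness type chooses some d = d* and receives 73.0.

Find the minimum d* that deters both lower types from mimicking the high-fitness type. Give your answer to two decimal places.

Mid-fitness type (on-path payoff 35.7 − 5.7×1.3 = 28.29) won't mimic when 28.29 ≥ 73.0 − 5.7·d*, i.e. d* ≥ 7.84.
Low-fitness type (on-path payoff 18.2) won't mimic when 18.2 ≥ 73.0 − 8.3·d*, i.e. d* ≥ 6.60.
Both must hold, so d* = max(6.60, 7.84) = 7.84. The mid-fitness type's constraint binds.

7.84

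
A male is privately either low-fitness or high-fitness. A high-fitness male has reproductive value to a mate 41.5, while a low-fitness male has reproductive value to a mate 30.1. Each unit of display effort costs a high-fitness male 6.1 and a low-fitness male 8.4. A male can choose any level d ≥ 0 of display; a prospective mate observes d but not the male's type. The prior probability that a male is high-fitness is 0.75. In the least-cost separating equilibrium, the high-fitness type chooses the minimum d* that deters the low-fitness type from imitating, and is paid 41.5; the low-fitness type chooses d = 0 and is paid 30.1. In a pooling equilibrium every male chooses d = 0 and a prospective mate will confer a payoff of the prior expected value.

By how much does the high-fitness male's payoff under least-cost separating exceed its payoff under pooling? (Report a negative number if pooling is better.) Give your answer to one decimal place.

-5.4

Least-cost separating signal: d* solves 30.1 = 41.5 − 8.4·d*, so d* = (41.5 − 30.1)/8.4 ≈ 1.3571.
High-fitness type's separating payoff: 41.5 − 6.1 × d* = 41.5 − 6.1 × (41.5 − 30.1)/8.4 = 41.5 − 69.54/8.4 ≈ 33.221.
Pooling payoff: 0.75 × 41.5 + 0.25 × 30.1 = 38.65.
Difference: 33.221 − 38.65 = -5.429, i.e. -5.4 to one decimal place.
The high-fitness type would prefer the pooling outcome.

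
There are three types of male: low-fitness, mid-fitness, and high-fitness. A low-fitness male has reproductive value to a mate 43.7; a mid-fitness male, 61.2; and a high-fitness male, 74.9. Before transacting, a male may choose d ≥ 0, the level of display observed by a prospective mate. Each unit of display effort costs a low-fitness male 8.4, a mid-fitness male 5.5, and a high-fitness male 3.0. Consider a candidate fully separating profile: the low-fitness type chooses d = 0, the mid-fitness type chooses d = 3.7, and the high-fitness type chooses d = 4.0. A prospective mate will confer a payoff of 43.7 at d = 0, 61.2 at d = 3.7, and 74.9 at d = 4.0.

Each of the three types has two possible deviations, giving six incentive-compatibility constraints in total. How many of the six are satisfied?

Low-fitness (own payoff 43.7): to d=3.7 gives 61.2 − 8.4×3.7 = 30.12 → no gain ✓; to d=4.0 gives 74.9 − 8.4×4.0 = 41.3 → no gain ✓.
Mid-fitness (own payoff 61.2 − 5.5×3.7 = 40.85): to d=0 gives 43.7 → profitable ✗; to d=4.0 gives 74.9 − 5.5×4.0 = 52.9 → profitable ✗.
High-fitness (own payoff 74.9 − 3.0×4.0 = 62.9): to d=0 gives 43.7 → no gain ✓; to d=3.7 gives 61.2 − 3.0×3.7 = 50.1 → no gain ✓.
4 of the 6 constraints hold; not an equilibrium.

4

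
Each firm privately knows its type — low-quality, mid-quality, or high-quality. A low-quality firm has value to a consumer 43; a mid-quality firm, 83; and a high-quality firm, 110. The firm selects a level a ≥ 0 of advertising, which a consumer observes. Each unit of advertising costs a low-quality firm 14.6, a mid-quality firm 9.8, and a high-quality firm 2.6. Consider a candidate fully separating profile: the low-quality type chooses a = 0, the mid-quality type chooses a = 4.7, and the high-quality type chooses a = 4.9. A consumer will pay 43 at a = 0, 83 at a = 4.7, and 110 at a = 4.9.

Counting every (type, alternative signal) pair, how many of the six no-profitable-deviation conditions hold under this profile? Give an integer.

4

High-quality (own payoff 110 − 2.6×4.9 = 97.26): to a=0 gives 43 → no gain ✓; to a=4.7 gives 83 − 2.6×4.7 = 70.78 → no gain ✓.
Mid-quality (own payoff 83 − 9.8×4.7 = 36.94): to a=0 gives 43 → profitable ✗; to a=4.9 gives 110 − 9.8×4.9 = 61.98 → profitable ✗.
Low-quality (own payoff 43): to a=4.7 gives 83 − 14.6×4.7 = 14.38 → no gain ✓; to a=4.9 gives 110 − 14.6×4.9 = 38.46 → no gain ✓.
4 of the 6 constraints hold; not an equilibrium.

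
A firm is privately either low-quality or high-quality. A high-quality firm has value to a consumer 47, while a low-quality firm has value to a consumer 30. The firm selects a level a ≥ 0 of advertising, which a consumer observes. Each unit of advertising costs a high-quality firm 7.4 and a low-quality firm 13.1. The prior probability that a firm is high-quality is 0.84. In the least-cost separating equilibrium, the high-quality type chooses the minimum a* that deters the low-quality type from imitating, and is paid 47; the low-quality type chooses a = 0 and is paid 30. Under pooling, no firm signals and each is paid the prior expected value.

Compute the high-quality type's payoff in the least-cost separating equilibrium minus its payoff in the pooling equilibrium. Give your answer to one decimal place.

Least-cost separating signal: a* solves 30 = 47 − 13.1·a*, so a* = (47 − 30)/13.1 ≈ 1.2977.
High-quality type's separating payoff: 47 − 7.4 × a* = 47 − 7.4 × (47 − 30)/13.1 = 47 − 125.8/13.1 ≈ 37.397.
Pooling payoff: 0.84 × 47 + 0.16 × 30 = 44.28.
Difference: 37.397 − 44.28 = -6.883, i.e. -6.9 to one decimal place.
The high-quality type would prefer the pooling outcome.

-6.9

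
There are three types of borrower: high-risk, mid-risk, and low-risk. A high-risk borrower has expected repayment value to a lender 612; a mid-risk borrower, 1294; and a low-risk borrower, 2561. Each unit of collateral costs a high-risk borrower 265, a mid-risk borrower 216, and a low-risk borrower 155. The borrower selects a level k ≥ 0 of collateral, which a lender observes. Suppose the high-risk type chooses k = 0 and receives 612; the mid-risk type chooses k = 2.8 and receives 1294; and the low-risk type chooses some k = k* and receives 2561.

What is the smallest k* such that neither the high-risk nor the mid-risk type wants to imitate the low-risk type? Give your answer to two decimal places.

Mid-risk type (on-path payoff 1294 − 216×2.8 = 689.2) won't mimic when 689.2 ≥ 2561 − 216·k*, i.e. k* ≥ 8.67.
High-risk type (on-path payoff 612) won't mimic when 612 ≥ 2561 − 265·k*, i.e. k* ≥ 7.35.
Both must hold, so k* = max(7.35, 8.67) = 8.67. The mid-risk type's constraint binds.

8.67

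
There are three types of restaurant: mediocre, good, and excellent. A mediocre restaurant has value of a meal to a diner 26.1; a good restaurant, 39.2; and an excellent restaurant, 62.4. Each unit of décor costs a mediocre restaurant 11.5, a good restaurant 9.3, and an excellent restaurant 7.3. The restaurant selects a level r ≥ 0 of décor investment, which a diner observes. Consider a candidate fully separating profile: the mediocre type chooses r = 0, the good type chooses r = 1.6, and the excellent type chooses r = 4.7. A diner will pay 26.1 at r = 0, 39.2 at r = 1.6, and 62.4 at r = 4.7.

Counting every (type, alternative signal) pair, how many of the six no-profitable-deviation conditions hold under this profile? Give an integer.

5

Good (own payoff 39.2 − 9.3×1.6 = 24.32): to r=0 gives 26.1 → profitable ✗; to r=4.7 gives 62.4 − 9.3×4.7 = 18.69 → no gain ✓.
Mediocre (own payoff 26.1): to r=1.6 gives 39.2 − 11.5×1.6 = 20.8 → no gain ✓; to r=4.7 gives 62.4 − 11.5×4.7 = 8.35 → no gain ✓.
Excellent (own payoff 62.4 − 7.3×4.7 = 28.09): to r=0 gives 26.1 → no gain ✓; to r=1.6 gives 39.2 − 7.3×1.6 = 27.52 → no gain ✓.
5 of the 6 constraints hold; not an equilibrium.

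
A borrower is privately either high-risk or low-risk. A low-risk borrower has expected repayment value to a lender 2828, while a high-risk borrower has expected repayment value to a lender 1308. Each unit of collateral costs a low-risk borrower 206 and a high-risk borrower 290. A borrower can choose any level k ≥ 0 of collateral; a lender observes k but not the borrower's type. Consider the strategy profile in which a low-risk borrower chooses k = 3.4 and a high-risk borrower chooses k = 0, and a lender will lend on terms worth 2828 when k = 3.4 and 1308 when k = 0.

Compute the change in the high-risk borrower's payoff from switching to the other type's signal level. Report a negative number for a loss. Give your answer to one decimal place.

Playing k = 0 the high-risk borrower receives 1308.
Deviating to k = 3.4 brings payment 2828 at cost 290 × 3.4 = 986, netting 1842.
Gain from deviating: 1842 − 1308 = 534.0.
The gain is positive, so the high-risk type's incentive-compatibility constraint is violated — this profile is not a separating equilibrium.

534.0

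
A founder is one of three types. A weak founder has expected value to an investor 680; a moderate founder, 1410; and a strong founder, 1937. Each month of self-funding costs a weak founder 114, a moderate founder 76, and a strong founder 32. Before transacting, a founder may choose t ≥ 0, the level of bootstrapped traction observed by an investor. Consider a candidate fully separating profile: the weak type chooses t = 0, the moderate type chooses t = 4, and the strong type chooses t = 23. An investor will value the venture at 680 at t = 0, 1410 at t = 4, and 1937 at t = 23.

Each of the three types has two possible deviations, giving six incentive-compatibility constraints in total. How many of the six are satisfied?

Strong (own payoff 1937 − 32×23 = 1201): to t=0 gives 680 → no gain ✓; to t=4 gives 1410 − 32×4 = 1282 → profitable ✗.
Weak (own payoff 680): to t=4 gives 1410 − 114×4 = 954 → profitable ✗; to t=23 gives 1937 − 114×23 = -685 → no gain ✓.
Moderate (own payoff 1410 − 76×4 = 1106): to t=0 gives 680 → no gain ✓; to t=23 gives 1937 − 76×23 = 189 → no gain ✓.
4 of the 6 constraints hold; not an equilibrium.

4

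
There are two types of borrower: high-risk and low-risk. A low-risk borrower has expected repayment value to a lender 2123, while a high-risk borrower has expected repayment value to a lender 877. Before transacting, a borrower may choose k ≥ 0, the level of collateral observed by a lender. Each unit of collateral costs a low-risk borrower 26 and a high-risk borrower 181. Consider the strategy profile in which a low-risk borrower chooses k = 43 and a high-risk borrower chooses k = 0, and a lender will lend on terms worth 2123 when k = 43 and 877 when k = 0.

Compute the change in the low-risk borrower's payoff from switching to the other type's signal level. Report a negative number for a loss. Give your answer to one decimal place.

Playing k = 43 the low-risk borrower receives 2123 − 26 × 43 = 1005.
Deviating to k = 0 yields 877 instead.
Gain from deviating: 877 − 1005 = -128.0.
The gain is negative, so the low-risk type's incentive-compatibility constraint is satisfied.

-128.0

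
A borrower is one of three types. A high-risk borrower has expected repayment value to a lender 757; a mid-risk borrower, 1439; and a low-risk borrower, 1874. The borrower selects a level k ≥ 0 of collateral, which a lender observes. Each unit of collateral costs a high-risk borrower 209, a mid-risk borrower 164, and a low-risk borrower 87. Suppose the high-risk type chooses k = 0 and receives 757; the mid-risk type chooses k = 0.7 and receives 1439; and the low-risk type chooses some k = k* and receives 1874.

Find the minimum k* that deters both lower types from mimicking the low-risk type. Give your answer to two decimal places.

High-risk type (on-path payoff 757) won't mimic when 757 ≥ 1874 − 209·k*, i.e. k* ≥ 5.34.
Mid-risk type (on-path payoff 1439 − 164×0.7 = 1324.2) won't mimic when 1324.2 ≥ 1874 − 164·k*, i.e. k* ≥ 3.35.
Both must hold, so k* = max(5.34, 3.35) = 5.34. The high-risk type's constraint binds.

5.34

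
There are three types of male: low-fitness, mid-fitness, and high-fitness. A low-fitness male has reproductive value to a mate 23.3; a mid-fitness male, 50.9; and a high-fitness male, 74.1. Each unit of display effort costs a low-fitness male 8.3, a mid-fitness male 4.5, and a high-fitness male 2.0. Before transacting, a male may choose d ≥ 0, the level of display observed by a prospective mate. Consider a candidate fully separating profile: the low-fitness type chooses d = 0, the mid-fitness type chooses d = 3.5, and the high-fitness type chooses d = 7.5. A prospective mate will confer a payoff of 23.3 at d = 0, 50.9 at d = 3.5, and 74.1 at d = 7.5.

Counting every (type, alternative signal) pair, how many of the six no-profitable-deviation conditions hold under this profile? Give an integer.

Mid-fitness (own payoff 50.9 − 4.5×3.5 = 35.15): to d=0 gives 23.3 → no gain ✓; to d=7.5 gives 74.1 − 4.5×7.5 = 40.35 → profitable ✗.
Low-fitness (own payoff 23.3): to d=3.5 gives 50.9 − 8.3×3.5 = 21.85 → no gain ✓; to d=7.5 gives 74.1 − 8.3×7.5 = 11.85 → no gain ✓.
High-fitness (own payoff 74.1 − 2.0×7.5 = 59.1): to d=0 gives 23.3 → no gain ✓; to d=3.5 gives 50.9 − 2.0×3.5 = 43.9 → no gain ✓.
5 of the 6 constraints hold; not an equilibrium.

5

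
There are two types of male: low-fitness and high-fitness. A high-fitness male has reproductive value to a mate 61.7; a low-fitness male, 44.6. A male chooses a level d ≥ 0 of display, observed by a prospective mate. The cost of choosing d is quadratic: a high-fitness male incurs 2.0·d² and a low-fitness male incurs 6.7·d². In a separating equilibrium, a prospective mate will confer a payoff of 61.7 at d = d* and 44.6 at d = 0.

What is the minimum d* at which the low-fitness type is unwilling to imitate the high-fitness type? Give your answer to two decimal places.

1.60

The low-fitness type at d = 0 receives 44.6; imitating at d* yields 61.7 − 6.7·d*².
Indifference: 44.6 = 61.7 − 6.7·d*², so d*² = (61.7 − 44.6) / 6.7 ≈ 2.5522.
d* = √2.5522 ≈ 1.60.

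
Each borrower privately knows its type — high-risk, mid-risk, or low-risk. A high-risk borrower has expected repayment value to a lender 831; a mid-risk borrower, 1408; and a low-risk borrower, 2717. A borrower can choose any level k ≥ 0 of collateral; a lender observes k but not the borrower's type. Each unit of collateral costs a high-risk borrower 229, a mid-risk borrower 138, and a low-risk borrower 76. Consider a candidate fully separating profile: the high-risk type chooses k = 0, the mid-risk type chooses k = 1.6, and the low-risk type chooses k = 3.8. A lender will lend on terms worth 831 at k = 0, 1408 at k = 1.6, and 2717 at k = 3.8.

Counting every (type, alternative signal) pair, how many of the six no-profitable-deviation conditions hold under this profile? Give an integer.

Low-risk (own payoff 2717 − 76×3.8 = 2428.2): to k=0 gives 831 → no gain ✓; to k=1.6 gives 1408 − 76×1.6 = 1286.4 → no gain ✓.
High-risk (own payoff 831): to k=1.6 gives 1408 − 229×1.6 = 1041.6 → profitable ✗; to k=3.8 gives 2717 − 229×3.8 = 1846.8 → profitable ✗.
Mid-risk (own payoff 1408 − 138×1.6 = 1187.2): to k=0 gives 831 → no gain ✓; to k=3.8 gives 2717 − 138×3.8 = 2192.6 → profitable ✗.
3 of the 6 constraints hold; not an equilibrium.

3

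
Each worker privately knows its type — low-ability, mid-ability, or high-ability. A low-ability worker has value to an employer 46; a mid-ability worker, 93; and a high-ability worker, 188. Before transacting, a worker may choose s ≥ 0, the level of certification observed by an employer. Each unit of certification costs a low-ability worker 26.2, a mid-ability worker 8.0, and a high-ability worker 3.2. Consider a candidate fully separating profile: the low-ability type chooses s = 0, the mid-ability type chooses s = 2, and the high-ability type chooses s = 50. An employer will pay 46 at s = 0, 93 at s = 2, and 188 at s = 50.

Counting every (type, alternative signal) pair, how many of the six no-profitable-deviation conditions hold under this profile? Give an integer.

High-ability (own payoff 188 − 3.2×50 = 28): to s=0 gives 46 → profitable ✗; to s=2 gives 93 − 3.2×2 = 86.6 → profitable ✗.
Mid-ability (own payoff 93 − 8.0×2 = 77): to s=0 gives 46 → no gain ✓; to s=50 gives 188 − 8.0×50 = -212 → no gain ✓.
Low-ability (own payoff 46): to s=2 gives 93 − 26.2×2 = 40.6 → no gain ✓; to s=50 gives 188 − 26.2×50 = -1122 → no gain ✓.
4 of the 6 constraints hold; not an equilibrium.

4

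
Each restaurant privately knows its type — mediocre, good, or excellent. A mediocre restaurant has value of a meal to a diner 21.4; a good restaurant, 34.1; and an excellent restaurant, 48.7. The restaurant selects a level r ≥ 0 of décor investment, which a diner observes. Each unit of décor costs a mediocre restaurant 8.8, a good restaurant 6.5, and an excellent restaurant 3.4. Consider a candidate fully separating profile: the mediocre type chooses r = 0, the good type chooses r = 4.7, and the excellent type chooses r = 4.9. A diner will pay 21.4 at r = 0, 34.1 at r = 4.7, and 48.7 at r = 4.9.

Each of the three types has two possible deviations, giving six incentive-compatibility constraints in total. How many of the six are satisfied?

Good (own payoff 34.1 − 6.5×4.7 = 3.55): to r=0 gives 21.4 → profitable ✗; to r=4.9 gives 48.7 − 6.5×4.9 = 16.85 → profitable ✗.
Mediocre (own payoff 21.4): to r=4.7 gives 34.1 − 8.8×4.7 = -7.26 → no gain ✓; to r=4.9 gives 48.7 − 8.8×4.9 = 5.58 → no gain ✓.
Excellent (own payoff 48.7 − 3.4×4.9 = 32.04): to r=0 gives 21.4 → no gain ✓; to r=4.7 gives 34.1 − 3.4×4.7 = 18.12 → no gain ✓.
4 of the 6 constraints hold; not an equilibrium.

4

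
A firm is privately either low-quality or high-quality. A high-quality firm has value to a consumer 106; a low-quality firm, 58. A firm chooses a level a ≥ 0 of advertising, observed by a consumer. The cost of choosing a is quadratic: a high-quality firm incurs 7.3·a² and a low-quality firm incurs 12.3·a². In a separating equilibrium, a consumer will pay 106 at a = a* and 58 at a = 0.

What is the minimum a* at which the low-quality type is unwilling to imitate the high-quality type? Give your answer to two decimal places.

The low-quality type at a = 0 receives 58; imitating at a* yields 106 − 12.3·a*².
Indifference: 58 = 106 − 12.3·a*², so a*² = (106 − 58) / 12.3 ≈ 3.9024.
a* = √3.9024 ≈ 1.98.

1.98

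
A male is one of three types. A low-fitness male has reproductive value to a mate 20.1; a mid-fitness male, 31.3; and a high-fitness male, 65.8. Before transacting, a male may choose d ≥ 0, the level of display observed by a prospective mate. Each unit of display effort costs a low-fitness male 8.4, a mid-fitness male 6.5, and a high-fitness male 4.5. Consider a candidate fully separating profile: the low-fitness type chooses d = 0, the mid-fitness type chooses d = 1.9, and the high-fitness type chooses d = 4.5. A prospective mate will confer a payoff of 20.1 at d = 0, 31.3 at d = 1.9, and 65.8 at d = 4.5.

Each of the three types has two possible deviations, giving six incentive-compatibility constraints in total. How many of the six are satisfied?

3

Low-fitness (own payoff 20.1): to d=1.9 gives 31.3 − 8.4×1.9 = 15.34 → no gain ✓; to d=4.5 gives 65.8 − 8.4×4.5 = 28 → profitable ✗.
High-fitness (own payoff 65.8 − 4.5×4.5 = 45.55): to d=0 gives 20.1 → no gain ✓; to d=1.9 gives 31.3 − 4.5×1.9 = 22.75 → no gain ✓.
Mid-fitness (own payoff 31.3 − 6.5×1.9 = 18.95): to d=0 gives 20.1 → profitable ✗; to d=4.5 gives 65.8 − 6.5×4.5 = 36.55 → profitable ✗.
3 of the 6 constraints hold; not an equilibrium.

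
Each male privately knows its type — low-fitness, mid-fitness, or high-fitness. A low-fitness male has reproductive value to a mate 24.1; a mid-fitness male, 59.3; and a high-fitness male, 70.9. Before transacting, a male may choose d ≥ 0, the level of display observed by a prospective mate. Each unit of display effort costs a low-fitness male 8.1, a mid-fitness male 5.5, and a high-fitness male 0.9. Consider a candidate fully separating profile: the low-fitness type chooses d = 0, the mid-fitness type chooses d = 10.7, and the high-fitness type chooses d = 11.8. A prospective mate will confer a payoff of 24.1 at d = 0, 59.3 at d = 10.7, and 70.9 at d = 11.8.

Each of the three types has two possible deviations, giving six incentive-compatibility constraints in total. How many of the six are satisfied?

4

Mid-fitness (own payoff 59.3 − 5.5×10.7 = 0.45): to d=0 gives 24.1 → profitable ✗; to d=11.8 gives 70.9 − 5.5×11.8 = 6 → profitable ✗.
Low-fitness (own payoff 24.1): to d=10.7 gives 59.3 − 8.1×10.7 = -27.37 → no gain ✓; to d=11.8 gives 70.9 − 8.1×11.8 = -24.68 → no gain ✓.
High-fitness (own payoff 70.9 − 0.9×11.8 = 60.28): to d=0 gives 24.1 → no gain ✓; to d=10.7 gives 59.3 − 0.9×10.7 = 49.67 → no gain ✓.
4 of the 6 constraints hold; not an equilibrium.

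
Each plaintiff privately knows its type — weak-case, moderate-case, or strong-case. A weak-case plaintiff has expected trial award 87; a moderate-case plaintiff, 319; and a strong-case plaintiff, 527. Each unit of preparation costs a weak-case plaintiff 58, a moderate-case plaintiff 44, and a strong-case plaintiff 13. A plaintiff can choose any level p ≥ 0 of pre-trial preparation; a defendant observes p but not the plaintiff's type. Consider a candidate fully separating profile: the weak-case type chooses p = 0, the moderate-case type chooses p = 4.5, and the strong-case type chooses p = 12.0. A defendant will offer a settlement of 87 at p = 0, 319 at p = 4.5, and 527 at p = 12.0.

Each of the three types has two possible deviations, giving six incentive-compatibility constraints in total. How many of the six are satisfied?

6

Moderate-case (own payoff 319 − 44×4.5 = 121): to p=0 gives 87 → no gain ✓; to p=12.0 gives 527 − 44×12.0 = -1 → no gain ✓.
Strong-case (own payoff 527 − 13×12.0 = 371): to p=0 gives 87 → no gain ✓; to p=4.5 gives 319 − 13×4.5 = 260.5 → no gain ✓.
Weak-case (own payoff 87): to p=4.5 gives 319 − 58×4.5 = 58 → no gain ✓; to p=12.0 gives 527 − 58×12.0 = -169 → no gain ✓.
6 of the 6 constraints hold; this profile is a separating equilibrium.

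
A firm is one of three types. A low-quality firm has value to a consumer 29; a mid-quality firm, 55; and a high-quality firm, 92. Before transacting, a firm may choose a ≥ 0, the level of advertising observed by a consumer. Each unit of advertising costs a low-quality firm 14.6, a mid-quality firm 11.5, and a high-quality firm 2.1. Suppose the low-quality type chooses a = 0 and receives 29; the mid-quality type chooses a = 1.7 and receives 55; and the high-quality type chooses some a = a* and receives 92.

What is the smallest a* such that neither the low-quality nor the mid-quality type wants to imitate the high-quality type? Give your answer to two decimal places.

Low-quality type (on-path payoff 29) won't mimic when 29 ≥ 92 − 14.6·a*, i.e. a* ≥ 4.32.
Mid-quality type (on-path payoff 55 − 11.5×1.7 = 35.45) won't mimic when 35.45 ≥ 92 − 11.5·a*, i.e. a* ≥ 4.92.
Both must hold, so a* = max(4.32, 4.92) = 4.92. The mid-quality type's constraint binds.

4.92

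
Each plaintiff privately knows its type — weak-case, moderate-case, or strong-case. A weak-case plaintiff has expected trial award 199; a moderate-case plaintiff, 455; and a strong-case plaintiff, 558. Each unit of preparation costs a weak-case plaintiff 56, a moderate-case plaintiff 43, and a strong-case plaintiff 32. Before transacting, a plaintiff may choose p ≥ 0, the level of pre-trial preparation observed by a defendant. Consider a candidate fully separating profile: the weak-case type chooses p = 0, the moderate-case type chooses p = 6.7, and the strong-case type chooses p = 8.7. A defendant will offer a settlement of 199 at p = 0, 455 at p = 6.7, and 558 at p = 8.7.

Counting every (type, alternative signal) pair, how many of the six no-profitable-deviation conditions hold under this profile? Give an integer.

4

Weak-case (own payoff 199): to p=6.7 gives 455 − 56×6.7 = 79.8 → no gain ✓; to p=8.7 gives 558 − 56×8.7 = 70.8 → no gain ✓.
Strong-case (own payoff 558 − 32×8.7 = 279.6): to p=0 gives 199 → no gain ✓; to p=6.7 gives 455 − 32×6.7 = 240.6 → no gain ✓.
Moderate-case (own payoff 455 − 43×6.7 = 166.9): to p=0 gives 199 → profitable ✗; to p=8.7 gives 558 − 43×8.7 = 183.9 → profitable ✗.
4 of the 6 constraints hold; not an equilibrium.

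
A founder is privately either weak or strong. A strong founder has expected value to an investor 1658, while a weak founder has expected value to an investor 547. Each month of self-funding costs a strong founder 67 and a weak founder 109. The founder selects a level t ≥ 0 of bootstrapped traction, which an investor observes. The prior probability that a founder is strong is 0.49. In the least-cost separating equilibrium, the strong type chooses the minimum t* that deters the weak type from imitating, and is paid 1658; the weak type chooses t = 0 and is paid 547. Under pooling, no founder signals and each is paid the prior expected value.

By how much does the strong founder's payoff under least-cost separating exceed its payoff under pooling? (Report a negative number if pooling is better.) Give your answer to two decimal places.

-116.30

Least-cost separating signal: t* solves 547 = 1658 − 109·t*, so t* = (1658 − 547)/109 ≈ 10.1927.
Strong type's separating payoff: 1658 − 67 × t* = 1658 − 67 × (1658 − 547)/109 = 1658 − 74437/109 ≈ 975.0917.
Pooling payoff: 0.49 × 1658 + 0.51 × 547 = 1091.39.
Difference: 975.0917 − 1091.39 = -116.2983, i.e. -116.30 to two decimal places.
The strong type would prefer the pooling outcome.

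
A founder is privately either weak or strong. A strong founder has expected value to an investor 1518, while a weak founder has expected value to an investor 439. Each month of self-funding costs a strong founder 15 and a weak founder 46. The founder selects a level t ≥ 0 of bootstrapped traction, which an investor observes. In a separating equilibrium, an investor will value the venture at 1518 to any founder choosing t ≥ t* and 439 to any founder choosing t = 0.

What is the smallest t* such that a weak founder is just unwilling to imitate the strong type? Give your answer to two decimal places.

23.46

A weak founder choosing t = 0 receives 439.
Imitating at t* instead would pay 1518 at cost 46·t*, netting 1518 − 46·t*.
Indifference: 439 = 1518 − 46·t*, so t* = (1518 − 439) / 46 ≈ 23.46.
This is the weak type's binding incentive-compatibility constraint; any t ≥ 23.46 sustains separation on that side.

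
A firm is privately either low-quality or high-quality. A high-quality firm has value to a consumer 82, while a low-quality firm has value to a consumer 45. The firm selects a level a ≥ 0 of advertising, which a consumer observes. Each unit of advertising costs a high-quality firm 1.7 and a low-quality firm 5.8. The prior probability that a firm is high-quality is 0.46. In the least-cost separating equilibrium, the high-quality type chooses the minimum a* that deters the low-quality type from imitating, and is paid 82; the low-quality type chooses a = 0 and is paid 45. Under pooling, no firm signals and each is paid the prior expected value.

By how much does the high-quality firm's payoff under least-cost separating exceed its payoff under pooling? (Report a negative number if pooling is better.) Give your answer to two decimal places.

9.14

Least-cost separating signal: a* solves 45 = 82 − 5.8·a*, so a* = (82 − 45)/5.8 ≈ 6.3793.
High-quality type's separating payoff: 82 − 1.7 × a* = 82 − 1.7 × (82 − 45)/5.8 = 82 − 62.9/5.8 ≈ 71.1552.
Pooling payoff: 0.46 × 82 + 0.54 × 45 = 62.02.
Difference: 71.1552 − 62.02 = 9.1352, i.e. 9.14 to two decimal places.
The high-quality type prefers to separate.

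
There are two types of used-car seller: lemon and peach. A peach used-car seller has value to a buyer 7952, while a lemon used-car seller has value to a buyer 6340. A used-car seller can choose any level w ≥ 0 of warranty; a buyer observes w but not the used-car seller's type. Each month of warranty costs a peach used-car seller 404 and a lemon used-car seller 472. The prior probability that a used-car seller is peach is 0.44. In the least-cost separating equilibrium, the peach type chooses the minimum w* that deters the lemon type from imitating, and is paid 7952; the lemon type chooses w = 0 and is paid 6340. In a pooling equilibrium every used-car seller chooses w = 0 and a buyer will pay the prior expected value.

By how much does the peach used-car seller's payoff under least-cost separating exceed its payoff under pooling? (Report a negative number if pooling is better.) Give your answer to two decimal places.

-477.04

Least-cost separating signal: w* solves 6340 = 7952 − 472·w*, so w* = (7952 − 6340)/472 ≈ 3.4153.
Peach type's separating payoff: 7952 − 404 × w* = 7952 − 404 × (7952 − 6340)/472 = 7952 − 651248/472 ≈ 6572.2373.
Pooling payoff: 0.44 × 7952 + 0.56 × 6340 = 7049.28.
Difference: 6572.2373 − 7049.28 = -477.0427, i.e. -477.04 to two decimal places.
The peach type would prefer the pooling outcome.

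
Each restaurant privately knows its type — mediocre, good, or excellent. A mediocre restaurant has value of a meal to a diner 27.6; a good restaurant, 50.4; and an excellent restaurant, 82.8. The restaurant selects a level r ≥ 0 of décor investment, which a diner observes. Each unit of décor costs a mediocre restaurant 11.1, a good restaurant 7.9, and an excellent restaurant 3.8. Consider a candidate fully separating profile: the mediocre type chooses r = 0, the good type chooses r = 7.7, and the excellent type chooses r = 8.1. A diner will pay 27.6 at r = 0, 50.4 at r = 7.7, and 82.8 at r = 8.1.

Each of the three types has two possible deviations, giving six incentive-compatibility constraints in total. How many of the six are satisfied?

4

Mediocre (own payoff 27.6): to r=7.7 gives 50.4 − 11.1×7.7 = -35.07 → no gain ✓; to r=8.1 gives 82.8 − 11.1×8.1 = -7.11 → no gain ✓.
Good (own payoff 50.4 − 7.9×7.7 = -10.43): to r=0 gives 27.6 → profitable ✗; to r=8.1 gives 82.8 − 7.9×8.1 = 18.81 → profitable ✗.
Excellent (own payoff 82.8 − 3.8×8.1 = 52.02): to r=0 gives 27.6 → no gain ✓; to r=7.7 gives 50.4 − 3.8×7.7 = 21.14 → no gain ✓.
4 of the 6 constraints hold; not an equilibrium.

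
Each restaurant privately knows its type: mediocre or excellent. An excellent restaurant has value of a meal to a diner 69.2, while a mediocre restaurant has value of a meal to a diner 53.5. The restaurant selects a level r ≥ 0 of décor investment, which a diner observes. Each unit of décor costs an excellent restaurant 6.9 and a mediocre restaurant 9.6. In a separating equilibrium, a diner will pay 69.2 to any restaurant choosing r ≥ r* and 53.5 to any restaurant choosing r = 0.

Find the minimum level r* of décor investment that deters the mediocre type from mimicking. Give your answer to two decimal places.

1.64

A mediocre restaurant choosing r = 0 receives 53.5.
Imitating at r* instead would pay 69.2 at cost 9.6·r*, netting 69.2 − 9.6·r*.
Indifference: 53.5 = 69.2 − 9.6·r*, so r* = (69.2 − 53.5) / 9.6 ≈ 1.64.
At r* the mediocre type's incentive constraint just binds; the excellent type strictly prefers r* since its per-unit cost is lower.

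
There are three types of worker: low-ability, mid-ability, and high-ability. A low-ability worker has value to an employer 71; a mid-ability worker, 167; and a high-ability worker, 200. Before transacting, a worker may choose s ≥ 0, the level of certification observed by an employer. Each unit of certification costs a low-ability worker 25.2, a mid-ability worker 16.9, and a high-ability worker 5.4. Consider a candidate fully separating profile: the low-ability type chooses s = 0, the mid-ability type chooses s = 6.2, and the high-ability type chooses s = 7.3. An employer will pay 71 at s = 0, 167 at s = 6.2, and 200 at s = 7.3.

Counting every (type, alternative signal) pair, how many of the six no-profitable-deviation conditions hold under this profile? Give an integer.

Low-ability (own payoff 71): to s=6.2 gives 167 − 25.2×6.2 = 10.76 → no gain ✓; to s=7.3 gives 200 − 25.2×7.3 = 16.04 → no gain ✓.
Mid-ability (own payoff 167 − 16.9×6.2 = 62.22): to s=0 gives 71 → profitable ✗; to s=7.3 gives 200 − 16.9×7.3 = 76.63 → profitable ✗.
High-ability (own payoff 200 − 5.4×7.3 = 160.58): to s=0 gives 71 → no gain ✓; to s=6.2 gives 167 − 5.4×6.2 = 133.52 → no gain ✓.
4 of the 6 constraints hold; not an equilibrium.

4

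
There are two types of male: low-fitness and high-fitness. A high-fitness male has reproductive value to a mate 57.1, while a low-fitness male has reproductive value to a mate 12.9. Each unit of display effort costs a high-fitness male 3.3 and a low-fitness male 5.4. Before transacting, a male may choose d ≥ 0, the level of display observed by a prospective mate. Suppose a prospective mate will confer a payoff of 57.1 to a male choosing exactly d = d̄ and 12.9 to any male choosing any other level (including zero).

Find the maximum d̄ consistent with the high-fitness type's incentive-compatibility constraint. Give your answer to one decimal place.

Choosing d̄ yields the high-fitness type 57.1 − 3.3·d̄; choosing zero yields 12.9.
The high-fitness type is indifferent at 57.1 − 3.3·d̄ = 12.9, i.e. d̄ = (57.1 − 12.9) / 3.3 ≈ 13.4.
For any d̄ above 13.4 the high-fitness type would rather pool at zero, so separation collapses.

13.4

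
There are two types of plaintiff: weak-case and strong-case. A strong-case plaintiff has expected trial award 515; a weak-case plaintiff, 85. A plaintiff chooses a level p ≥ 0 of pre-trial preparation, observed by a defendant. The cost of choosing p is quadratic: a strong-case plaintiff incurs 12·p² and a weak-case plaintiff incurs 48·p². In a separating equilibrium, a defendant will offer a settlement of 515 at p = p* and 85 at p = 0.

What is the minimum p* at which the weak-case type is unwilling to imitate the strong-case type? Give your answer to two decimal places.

2.99

The weak-case type at p = 0 receives 85; imitating at p* yields 515 − 48·p*².
Indifference: 85 = 515 − 48·p*², so p*² = (515 − 85) / 48 ≈ 8.9583.
p* = √8.9583 ≈ 2.99.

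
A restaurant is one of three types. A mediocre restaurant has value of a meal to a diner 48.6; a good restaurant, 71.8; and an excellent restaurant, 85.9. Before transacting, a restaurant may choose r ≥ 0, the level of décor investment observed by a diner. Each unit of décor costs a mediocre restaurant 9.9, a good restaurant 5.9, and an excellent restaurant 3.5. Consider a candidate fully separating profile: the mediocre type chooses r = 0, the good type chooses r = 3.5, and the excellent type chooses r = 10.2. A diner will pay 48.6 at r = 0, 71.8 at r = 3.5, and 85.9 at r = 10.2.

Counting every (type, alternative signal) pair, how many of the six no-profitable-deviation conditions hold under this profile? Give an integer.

5

Mediocre (own payoff 48.6): to r=3.5 gives 71.8 − 9.9×3.5 = 37.15 → no gain ✓; to r=10.2 gives 85.9 − 9.9×10.2 = -15.08 → no gain ✓.
Excellent (own payoff 85.9 − 3.5×10.2 = 50.2): to r=0 gives 48.6 → no gain ✓; to r=3.5 gives 71.8 − 3.5×3.5 = 59.55 → profitable ✗.
Good (own payoff 71.8 − 5.9×3.5 = 51.15): to r=0 gives 48.6 → no gain ✓; to r=10.2 gives 85.9 − 5.9×10.2 = 25.72 → no gain ✓.
5 of the 6 constraints hold; not an equilibrium.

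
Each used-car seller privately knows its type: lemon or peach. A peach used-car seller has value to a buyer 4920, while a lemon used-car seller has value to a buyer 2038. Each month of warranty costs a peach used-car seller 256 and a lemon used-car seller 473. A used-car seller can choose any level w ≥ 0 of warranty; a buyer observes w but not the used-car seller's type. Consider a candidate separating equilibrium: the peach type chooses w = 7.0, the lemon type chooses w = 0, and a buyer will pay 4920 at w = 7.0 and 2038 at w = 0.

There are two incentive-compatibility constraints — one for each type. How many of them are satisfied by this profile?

Lemon type: stay at 0 → 2038; mimic → 4920 − 473 × 7.0 = 1609. IC holds (2038 ≥ 1609).
Peach type: signal → 4920 − 256 × 7.0 = 3128; deviate to 0 → 2038. IC holds (3128 ≥ 2038).
2 of 2 constraints hold, so this is a separating equilibrium.

2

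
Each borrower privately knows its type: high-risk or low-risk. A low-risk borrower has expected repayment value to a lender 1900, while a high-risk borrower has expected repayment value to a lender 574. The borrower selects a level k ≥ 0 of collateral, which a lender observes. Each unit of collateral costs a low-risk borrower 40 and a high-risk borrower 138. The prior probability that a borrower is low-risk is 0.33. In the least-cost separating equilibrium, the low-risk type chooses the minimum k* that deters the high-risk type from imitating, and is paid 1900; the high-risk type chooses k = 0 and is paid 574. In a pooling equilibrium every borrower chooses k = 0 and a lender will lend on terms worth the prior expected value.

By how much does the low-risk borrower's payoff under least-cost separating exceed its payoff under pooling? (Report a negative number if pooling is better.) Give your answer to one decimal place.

504.1

Least-cost separating signal: k* solves 574 = 1900 − 138·k*, so k* = (1900 − 574)/138 ≈ 9.6087.
Low-risk type's separating payoff: 1900 − 40 × k* = 1900 − 40 × (1900 − 574)/138 = 1900 − 53040/138 ≈ 1515.652.
Pooling payoff: 0.33 × 1900 + 0.67 × 574 = 1011.58.
Difference: 1515.652 − 1011.58 = 504.072, i.e. 504.1 to one decimal place.
The low-risk type prefers to separate.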